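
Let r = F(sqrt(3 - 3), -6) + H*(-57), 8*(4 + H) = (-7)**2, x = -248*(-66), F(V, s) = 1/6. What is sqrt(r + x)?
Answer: sqrt(2339574)/12 ≈ 127.46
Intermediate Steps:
F(V, s) = 1/6
x = 16368
H = 17/8 (H = -4 + (1/8)*(-7)**2 = -4 + (1/8)*49 = -4 + 49/8 = 17/8 ≈ 2.1250)
r = -2903/24 (r = 1/6 + (17/8)*(-57) = 1/6 - 969/8 = -2903/24 ≈ -120.96)
sqrt(r + x) = sqrt(-2903/24 + 16368) = sqrt(389929/24) = sqrt(2339574)/12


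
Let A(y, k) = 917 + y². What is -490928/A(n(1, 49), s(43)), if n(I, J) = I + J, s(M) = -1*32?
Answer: -490928/3417 ≈ -143.67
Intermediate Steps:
s(M) = -32
-490928/A(n(1, 49), s(43)) = -490928/(917 + (1 + 49)²) = -490928/(917 + 50²) = -490928/(917 + 2500) = -490928/3417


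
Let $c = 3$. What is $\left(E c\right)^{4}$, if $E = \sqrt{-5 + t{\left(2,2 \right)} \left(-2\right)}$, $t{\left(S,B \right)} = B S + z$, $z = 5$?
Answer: $42849$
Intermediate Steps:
$t{\left(S,B \right)} = 5 + B S$ ($t{\left(S,B \right)} = B S + 5 = 5 + B S$)
$E = i \sqrt{23}$ ($E = \sqrt{-5 + \left(5 + 2 \cdot 2\right) \left(-2\right)} = \sqrt{-5 + \left(5 + 4\right) \left(-2\right)} = \sqrt{-5 + 9 \left(-2\right)} = \sqrt{-5 - 18} = \sqrt{-23} = i \sqrt{23} \approx 4.7958 i$)
$\left(E c\right)^{4} = \left(i \sqrt{23} \cdot 3\right)^{4} = \left(3 i \sqrt{23}\right)^{4} = 42849$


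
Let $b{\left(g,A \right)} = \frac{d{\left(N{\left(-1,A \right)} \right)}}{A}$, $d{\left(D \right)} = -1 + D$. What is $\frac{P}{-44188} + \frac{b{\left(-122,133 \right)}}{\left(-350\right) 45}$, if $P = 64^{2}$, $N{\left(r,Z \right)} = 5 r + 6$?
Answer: $- \frac{1024}{11047} \approx -0.092695$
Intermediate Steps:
$N{\left(r,Z \right)} = 6 + 5 r$
$b{\left(g,A \right)} = 0$ ($b{\left(g,A \right)} = \frac{-1 + \left(6 + 5 \left(-1\right)\right)}{A} = \frac{-1 + \left(6 - 5\right)}{A} = \frac{-1 + 1}{A} = \frac{0}{A} = 0$)
$P = 4096$
$\frac{P}{-44188} + \frac{b{\left(-122,133 \right)}}{\left(-350\right) 45} = \frac{4096}{-44188} + \frac{0}{\left(-350\right) 45} = 4096 \left(- \frac{1}{44188}\right) + \frac{0}{-15750} = - \frac{1024}{11047} + 0 \left(- \frac{1}{15750}\right) = - \frac{1024}{11047} + 0 = - \frac{1024}{11047}$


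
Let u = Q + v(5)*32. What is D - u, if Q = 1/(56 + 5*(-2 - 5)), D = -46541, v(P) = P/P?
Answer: -978034/21 ≈ -46573.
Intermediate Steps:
v(P) = 1
Q = 1/21 (Q = 1/(56 + 5*(-7)) = 1/(56 - 35) = 1/21 ≈ 0.047619)
u = 673/21 (u = 1/21 + 1*32 = 1/21 + 32 = 673/21 ≈ 32.048)
D - u = -46541 - 1*673/21 = -46541 - 673/21 = -978034/21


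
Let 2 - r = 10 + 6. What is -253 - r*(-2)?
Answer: -281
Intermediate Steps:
r = -14 (r = 2 - (10 + 6) = 2 - 1*16 = 2 - 16 = -14)
-253 - r*(-2) = -253 - (-14)*(-2) = -253 - 1*28 = -253 - 28 = -281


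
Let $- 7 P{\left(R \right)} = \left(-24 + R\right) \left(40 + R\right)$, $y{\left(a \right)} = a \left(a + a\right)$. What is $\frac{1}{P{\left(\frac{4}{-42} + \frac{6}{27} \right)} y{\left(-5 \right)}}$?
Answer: $\frac{27783}{190105600} \approx 0.00014615$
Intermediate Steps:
$y{\left(a \right)} = 2 a^{2}$ ($y{\left(a \right)} = a 2 a = 2 a^{2}$)
$P{\left(R \right)} = - \frac{\left(-24 + R\right) \left(40 + R\right)}{7}$
$\frac{1}{P{\left(\frac{4}{-42} + \frac{6}{27} \right)} y{\left(-5 \right)}} = \frac{1}{\left(\frac{960}{7} - \frac{16 \left(\frac{4}{-42} + \frac{6}{27}\right)}{7} - \frac{\left(\frac{4}{-42} + \frac{6}{27}\right)^{2}}{7}\right) 2 \left(-5\right)^{2}} = \frac{1}{\left(\frac{960}{7} - \frac{16 \left(4 \left(- \frac{1}{42}\right) + 6 \cdot \frac{1}{27}\right)}{7} - \frac{\left(4 \left(- \frac{1}{42}\right) + 6 \cdot \frac{1}{27}\right)^{2}}{7}\right) 2 \cdot 25} = \frac{1}{\left(\frac{960}{7} - \frac{16 \left(- \frac{2}{21} + \frac{2}{9}\right)}{7} - \frac{\left(- \frac{2}{21} + \frac{2}{9}\right)^{2}}{7}\right) 50} = \frac{1}{\left(\frac{960}{7} - \frac{128}{441} - \frac{\left(\frac{8}{63}\right)^{2}}{7}\right) 50} = \frac{1}{\left(\frac{960}{7} - \frac{128}{441} - \frac{64}{27783}\right) 50} = \frac{1}{\frac{3802112}{27783} \cdot 50} = \frac{1}{\frac{190105600}{27783}} = \frac{27783}{190105600}$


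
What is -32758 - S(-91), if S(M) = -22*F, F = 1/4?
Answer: -65505/2 ≈ -32753.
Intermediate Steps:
F = 1/4 ≈ 0.25000
S(M) = -11/2 (S(M) = -22*1/4 = -11/2)
-32758 - S(-91) = -32758 - 1*(-11/2) = -32758 + 11/2 = -65505/2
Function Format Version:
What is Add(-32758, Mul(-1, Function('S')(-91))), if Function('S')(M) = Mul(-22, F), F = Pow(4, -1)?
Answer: Rational(-65505, 2) ≈ -32753.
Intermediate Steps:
F = Rational(1, 4) ≈ 0.25000
Function('S')(M) = Rational(-11, 2) (Function('S')(M) = Mul(-22, Rational(1, 4)) = Rational(-11, 2))
Add(-32758, Mul(-1, Function('S')(-91))) = Add(-32758, Mul(-1, Rational(-11, 2))) = Add(-32758, Rational(11, 2)) = Rational(-65505, 2)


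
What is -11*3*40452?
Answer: -1334916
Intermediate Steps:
-11*3*40452 = -33*40452 = -1334916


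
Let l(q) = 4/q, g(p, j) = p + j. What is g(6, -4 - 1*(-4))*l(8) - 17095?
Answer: -17092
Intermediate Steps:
g(p, j) = j + p
g(6, -4 - 1*(-4))*l(8) - 17095 = ((-4 - 1*(-4)) + 6)*(4/8) - 17095 = ((-4 + 4) + 6)*(4*(⅛)) - 17095 = (0 + 6)*(½) - 17095 = 6*(½) - 17095 = 3 - 17095 = -17092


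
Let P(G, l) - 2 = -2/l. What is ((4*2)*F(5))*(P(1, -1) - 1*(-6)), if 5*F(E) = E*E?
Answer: 400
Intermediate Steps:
F(E) = E²/5 (F(E) = (E*E)/5 = E²/5)
P(G, l) = 2 - 2/l
((4*2)*F(5))*(P(1, -1) - 1*(-6)) = ((4*2)*((⅕)*5²))*((2 - 2/(-1)) - 1*(-6)) = (8*((⅕)*25))*((2 - 2*(-1)) + 6) = (8*5)*((2 + 2) + 6) = 40*(4 + 6) = 40*10 = 400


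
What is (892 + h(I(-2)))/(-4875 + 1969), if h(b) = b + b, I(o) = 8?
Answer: -454/1453 ≈ -0.31246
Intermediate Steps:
h(b) = 2*b
(892 + h(I(-2)))/(-4875 + 1969) = (892 + 2*8)/(-4875 + 1969) = (892 + 16)/(-2906) = 908*(-1/2906) = -454/1453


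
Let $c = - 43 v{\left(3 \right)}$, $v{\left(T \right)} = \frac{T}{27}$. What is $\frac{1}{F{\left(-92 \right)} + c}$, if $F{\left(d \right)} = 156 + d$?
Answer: $\frac{9}{533} \approx 0.016886$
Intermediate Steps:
$v{\left(T \right)} = \frac{T}{27}$ ($v{\left(T \right)} = T \frac{1}{27} = \frac{T}{27}$)
$c = - \frac{43}{9}$ ($c = - 43 \cdot \frac{1}{27} \cdot 3 = \left(-43\right) \frac{1}{9} = - \frac{43}{9} \approx -4.7778$)
$\frac{1}{F{\left(-92 \right)} + c} = \frac{1}{\left(156 - 92\right) - \frac{43}{9}} = \frac{1}{64 - \frac{43}{9}} = \frac{1}{\frac{533}{9}} = \frac{9}{533}$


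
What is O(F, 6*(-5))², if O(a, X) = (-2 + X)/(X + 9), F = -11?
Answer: 1024/441 ≈ 2.3220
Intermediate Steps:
O(a, X) = (-2 + X)/(9 + X)
O(F, 6*(-5))² = ((-2 + 6*(-5))/(9 + 6*(-5)))² = ((-2 - 30)/(9 - 30))² = (-32/(-21))² = (-1/21*(-32))² = (32/21)² = 1024/441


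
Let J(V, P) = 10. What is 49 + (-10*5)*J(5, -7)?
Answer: -451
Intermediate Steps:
49 + (-10*5)*J(5, -7) = 49 - 10*5*10 = 49 - 50*10 = 49 - 500 = -451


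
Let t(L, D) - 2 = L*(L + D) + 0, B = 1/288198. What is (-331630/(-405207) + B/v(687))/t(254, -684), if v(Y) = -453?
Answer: -4810613459557/641974553515219716 ≈ -7.4935e-6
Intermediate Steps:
B = 1/288198 ≈ 3.4698e-6
t(L, D) = 2 + L*(D + L) (t(L, D) = 2 + (L*(L + D) + 0) = 2 + (L*(D + L) + 0) = 2 + L*(D + L))
(-331630/(-405207) + B/v(687))/t(254, -684) = (-331630/(-405207) + (1/288198)/(-453))/(2 + 254² - 684*254) = (-331630*(-1/405207) + (1/288198)*(-1/453))/(2 + 64516 - 173736) = (331630/405207 - 1/130553694)/(-109218) = (4810613459557/5877918964962)*(-1/109218) = -4810613459557/641974553515219716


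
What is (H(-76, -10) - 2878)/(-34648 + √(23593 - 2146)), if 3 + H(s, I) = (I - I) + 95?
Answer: 96529328/1200462457 + 8358*√2383/1200462457 ≈ 0.080750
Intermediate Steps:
H(s, I) = 92 (H(s, I) = -3 + ((I - I) + 95) = -3 + (0 + 95) = -3 + 95 = 92)
(H(-76, -10) - 2878)/(-34648 + √(23593 - 2146)) = (92 - 2878)/(-34648 + √(23593 - 2146)) = -2786/(-34648 + √21447) = -2786/(-34648 + 3*√2383)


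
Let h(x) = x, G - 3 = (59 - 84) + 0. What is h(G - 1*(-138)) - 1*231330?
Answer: -231214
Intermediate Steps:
G = -22 (G = 3 + ((59 - 84) + 0) = 3 + (-25 + 0) = 3 - 25 = -22)
h(G - 1*(-138)) - 1*231330 = (-22 - 1*(-138)) - 1*231330 = (-22 + 138) - 231330 = 116 - 231330 = -231214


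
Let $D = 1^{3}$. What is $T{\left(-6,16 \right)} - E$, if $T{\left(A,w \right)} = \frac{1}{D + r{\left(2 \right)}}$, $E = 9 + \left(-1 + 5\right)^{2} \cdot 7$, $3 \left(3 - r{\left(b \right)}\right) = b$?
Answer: $- \frac{1207}{10} \approx -120.7$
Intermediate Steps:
$r{\left(b \right)} = 3 - \frac{b}{3}$
$D = 1$
$E = 121$ ($E = 9 + 4^{2} \cdot 7 = 9 + 16 \cdot 7 = 9 + 112 = 121$)
$T{\left(A,w \right)} = \frac{3}{10}$ ($T{\left(A,w \right)} = \frac{1}{1 + \left(3 - \frac{2}{3}\right)} = \frac{1}{1 + \frac{7}{3}} = \frac{1}{\frac{10}{3}} = \frac{3}{10}$)
$T{\left(-6,16 \right)} - E = \frac{3}{10} - 121 = - \frac{1207}{10}$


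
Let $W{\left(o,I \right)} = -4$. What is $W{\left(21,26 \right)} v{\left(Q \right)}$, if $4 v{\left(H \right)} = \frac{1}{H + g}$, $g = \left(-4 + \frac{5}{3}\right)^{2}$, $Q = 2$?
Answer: $- \frac{9}{67} \approx -0.13433$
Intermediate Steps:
$g = \frac{49}{9}$ ($g = \left(-4 + 5 \cdot \frac{1}{3}\right)^{2} = \left(-4 + \frac{5}{3}\right)^{2} = \left(- \frac{7}{3}\right)^{2} = \frac{49}{9} \approx 5.4444$)
$v{\left(H \right)} = \frac{1}{4 \left(\frac{49}{9} + H\right)}$ ($v{\left(H \right)} = \frac{1}{4 \left(H + \frac{49}{9}\right)} = \frac{1}{4 \left(\frac{49}{9} + H\right)}$)
$W{\left(21,26 \right)} v{\left(Q \right)} = - 4 \frac{9}{4 \left(49 + 9 \cdot 2\right)} = - 4 \frac{9}{4 \left(49 + 18\right)} = - 4 \frac{9}{4 \cdot 67} = - 4 \cdot \frac{9}{4} \cdot \frac{1}{67} = \left(-4\right) \frac{9}{268} = - \frac{9}{67}$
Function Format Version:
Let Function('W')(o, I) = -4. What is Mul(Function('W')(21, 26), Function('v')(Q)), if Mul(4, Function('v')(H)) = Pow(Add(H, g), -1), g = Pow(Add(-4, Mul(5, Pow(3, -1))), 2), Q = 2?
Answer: Rational(-9, 67) ≈ -0.13433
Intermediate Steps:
g = Rational(49, 9) (g = Pow(Add(-4, Mul(5, Rational(1, 3))), 2) = Pow(Add(-4, Rational(5, 3)), 2) = Pow(Rational(-7, 3), 2) = Rational(49, 9) ≈ 5.4444)
Function('v')(H) = Mul(Rational(1, 4), Pow(Add(Rational(49, 9), H), -1)) (Function('v')(H) = Mul(Rational(1, 4), Pow(Add(H, Rational(49, 9)), -1)) = Mul(Rational(1, 4), Pow(Add(Rational(49, 9), H), -1)))
Mul(Function('W')(21, 26), Function('v')(Q)) = Mul(-4, Mul(Rational(9, 4), Pow(Add(49, Mul(9, 2)), -1))) = Mul(-4, Mul(Rational(9, 4), Pow(Add(49, 18), -1))) = Mul(-4, Mul(Rational(9, 4), Pow(67, -1))) = Mul(-4, Mul(Rational(9, 4), Rational(1, 67))) = Mul(-4, Rational(9, 268)) = Rational(-9, 67)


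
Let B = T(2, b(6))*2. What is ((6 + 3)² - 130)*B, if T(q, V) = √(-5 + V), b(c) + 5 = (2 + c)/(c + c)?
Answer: -196*I*√21/3 ≈ -299.4*I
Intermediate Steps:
b(c) = -5 + (2 + c)/(2*c) (b(c) = -5 + (2 + c)/(c + c) = -5 + (2 + c)/((2*c)) = -5 + (2 + c)*(1/(2*c)) = -5 + (2 + c)/(2*c))
B = 4*I*√21/3 (B = √(-5 + (-9/2 + 1/6))*2 = √(-5 + (-9/2 + ⅙))*2 = √(-5 - 13/3)*2 = √(-28/3)*2 = (2*I*√21/3)*2 = 4*I*√21/3 ≈ 6.1101*I)
((6 + 3)² - 130)*B = ((6 + 3)² - 130)*(4*I*√21/3) = (9² - 130)*(4*I*√21/3) = (81 - 130)*(4*I*√21/3) = -196*I*√21/3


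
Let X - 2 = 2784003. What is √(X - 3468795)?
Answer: 47*I*√310 ≈ 827.52*I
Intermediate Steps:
X = 2784005 (X = 2 + 2784003 = 2784005)
√(X - 3468795) = √(2784005 - 3468795) = √(-684790) = 47*I*√310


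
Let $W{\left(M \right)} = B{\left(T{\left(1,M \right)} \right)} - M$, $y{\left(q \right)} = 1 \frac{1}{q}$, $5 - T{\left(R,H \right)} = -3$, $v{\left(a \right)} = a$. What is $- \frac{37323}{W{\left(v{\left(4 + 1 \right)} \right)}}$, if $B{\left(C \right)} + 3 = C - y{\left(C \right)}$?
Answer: $298584$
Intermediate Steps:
$T{\left(R,H \right)} = 8$ ($T{\left(R,H \right)} = 5 - -3 = 5 + 3 = 8$)
$y{\left(q \right)} = \frac{1}{q}$
$B{\left(C \right)} = -3 + C - \frac{1}{C}$ ($B{\left(C \right)} = -3 + \left(C - \frac{1}{C}\right) = -3 + C - \frac{1}{C}$)
$W{\left(M \right)} = \frac{39}{8} - M$ ($W{\left(M \right)} = \left(-3 + 8 - \frac{1}{8}\right) - M = \frac{39}{8} - M$)
$- \frac{37323}{W{\left(v{\left(4 + 1 \right)} \right)}} = - \frac{37323}{\frac{39}{8} - \left(4 + 1\right)} = - \frac{37323}{\frac{39}{8} - 5} = - \frac{37323}{- \frac{1}{8}} = \left(-37323\right) \left(-8\right) = 298584$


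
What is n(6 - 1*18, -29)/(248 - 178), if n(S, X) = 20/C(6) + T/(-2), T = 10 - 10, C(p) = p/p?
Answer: 2/7 ≈ 0.28571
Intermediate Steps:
C(p) = 1
T = 0
n(S, X) = 20 (n(S, X) = 20/1 + 0/(-2) = 20*1 + 0*(-1/2) = 20 + 0 = 20)
n(6 - 1*18, -29)/(248 - 178) = 20/(248 - 178) = 20/70 = 20*(1/70) = 2/7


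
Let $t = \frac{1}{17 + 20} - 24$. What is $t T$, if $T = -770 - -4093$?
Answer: $- \frac{2947501}{37} \approx -79662.0$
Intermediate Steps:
$T = 3323$ ($T = -770 + 4093 = 3323$)
$t = - \frac{887}{37}$ ($t = \frac{1}{37} - 24 = - \frac{887}{37} \approx -23.973$)
$t T = \left(- \frac{887}{37}\right) 3323 = - \frac{2947501}{37}$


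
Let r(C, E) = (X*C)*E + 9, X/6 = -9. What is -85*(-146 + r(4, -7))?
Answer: -116875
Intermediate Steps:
X = -54 (X = 6*(-9) = -54)
r(C, E) = 9 - 54*C*E (r(C, E) = (-54*C)*E + 9 = -54*C*E + 9 = 9 - 54*C*E)
-85*(-146 + r(4, -7)) = -85*(-146 + (9 - 54*4*(-7))) = -85*(-146 + (9 + 1512)) = -85*(-146 + 1521) = -85*1375 = -116875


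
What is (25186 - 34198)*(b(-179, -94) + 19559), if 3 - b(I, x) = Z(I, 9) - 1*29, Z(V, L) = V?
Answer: -178167240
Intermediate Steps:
b(I, x) = 32 - I (b(I, x) = 3 - (I - 1*29) = 3 - (I - 29) = 3 - (-29 + I) = 3 + (29 - I) = 32 - I)
(25186 - 34198)*(b(-179, -94) + 19559) = (25186 - 34198)*((32 - 1*(-179)) + 19559) = -9012*((32 + 179) + 19559) = -9012*(211 + 19559) = -9012*19770 = -178167240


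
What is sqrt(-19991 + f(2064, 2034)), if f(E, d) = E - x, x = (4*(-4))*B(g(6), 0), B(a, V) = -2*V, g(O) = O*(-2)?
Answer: I*sqrt(17927) ≈ 133.89*I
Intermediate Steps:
g(O) = -2*O
x = 0 (x = (4*(-4))*(-2*0) = -16*0 = 0)
f(E, d) = E (f(E, d) = E - 1*0 = E + 0 = E)
sqrt(-19991 + f(2064, 2034)) = sqrt(-19991 + 2064) = sqrt(-17927) = I*sqrt(17927)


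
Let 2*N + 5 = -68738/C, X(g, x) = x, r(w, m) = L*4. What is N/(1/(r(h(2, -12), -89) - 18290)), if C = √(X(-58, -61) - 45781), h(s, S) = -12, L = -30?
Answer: 46025 - 316366645*I*√45842/22921 ≈ 46025.0 - 2.9552e+6*I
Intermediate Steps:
r(w, m) = -120 (r(w, m) = -30*4 = -120)
C = I*√45842 (C = √(-61 - 45781) = √(-45842) = I*√45842 ≈ 214.11*I)
N = -5/2 + 34369*I*√45842/45842 (N = -5/2 + (-68738*(-I*√45842/45842))/2 = -5/2 + (-(-34369)*I*√45842/22921)/2 = -5/2 + (34369*I*√45842/22921)/2 = -5/2 + 34369*I*√45842/45842 ≈ -2.5 + 160.52*I)
N/(1/(r(h(2, -12), -89) - 18290)) = (-5/2 + 34369*I*√45842/45842)/(1/(-120 - 18290)) = (-5/2 + 34369*I*√45842/45842)/(1/(-18410)) = (-5/2 + 34369*I*√45842/45842)/(-1/18410) = (-5/2 + 34369*I*√45842/45842)*(-18410) = 46025 - 316366645*I*√45842/22921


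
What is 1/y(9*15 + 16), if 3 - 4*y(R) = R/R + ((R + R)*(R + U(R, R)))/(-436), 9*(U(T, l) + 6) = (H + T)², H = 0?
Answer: 3924/1821965 ≈ 0.0021537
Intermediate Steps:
U(T, l) = -6 + T²/9 (U(T, l) = -6 + (0 + T)²/9 = -6 + T²/9)
y(R) = ½ + R*(-6 + R + R²/9)/872 (y(R) = ¾ - (R/R + ((R + R)*(R + (-6 + R²/9)))/(-436))/4 = ¾ - (1 + ((2*R)*(-6 + R + R²/9))*(-1/436))/4 = ¾ - (1 + (2*R*(-6 + R + R²/9))*(-1/436))/4 = ¾ - (1 - R*(-6 + R + R²/9)/218)/4 = ¾ + (-¼ + R*(-6 + R + R²/9)/872) = ½ + R*(-6 + R + R²/9)/872)
1/y(9*15 + 16) = 1/(½ + (9*15 + 16)²/872 + (9*15 + 16)*(-54 + (9*15 + 16)²)/7848) = 1/(½ + (135 + 16)²/872 + (135 + 16)*(-54 + (135 + 16)²)/7848) = 1/(½ + (1/872)*151² + (1/7848)*151*(-54 + 151²)) = 1/(½ + (1/872)*22801 + (1/7848)*151*(-54 + 22801)) = 1/(½ + 22801/872 + (1/7848)*151*22747) = 1/(½ + 22801/872 + 3434797/7848) = 1/(1821965/3924) = 3924/1821965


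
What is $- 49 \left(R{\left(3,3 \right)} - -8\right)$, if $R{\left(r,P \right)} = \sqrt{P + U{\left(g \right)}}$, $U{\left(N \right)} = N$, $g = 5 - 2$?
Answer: $-392 - 49 \sqrt{6} \approx -512.03$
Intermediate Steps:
$g = 3$ ($g = 5 - 2 = 3$)
$R{\left(r,P \right)} = \sqrt{3 + P}$ ($R{\left(r,P \right)} = \sqrt{P + 3} = \sqrt{3 + P}$)
$- 49 \left(R{\left(3,3 \right)} - -8\right) = - 49 \left(\sqrt{3 + 3} - -8\right) = - 49 \left(\sqrt{6} + 8\right) = - 49 \left(8 + \sqrt{6}\right) = -392 - 49 \sqrt{6}$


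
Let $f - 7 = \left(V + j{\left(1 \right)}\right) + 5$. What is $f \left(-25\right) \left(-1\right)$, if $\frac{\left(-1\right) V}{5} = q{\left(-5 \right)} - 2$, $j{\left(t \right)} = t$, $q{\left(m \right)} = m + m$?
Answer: $1825$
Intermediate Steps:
$q{\left(m \right)} = 2 m$
$V = 60$ ($V = - 5 \left(2 \left(-5\right) - 2\right) = - 5 \left(-10 - 2\right) = \left(-5\right) \left(-12\right) = 60$)
$f = 73$ ($f = 7 + \left(\left(60 + 1\right) + 5\right) = 7 + \left(61 + 5\right) = 7 + 66 = 73$)
$f \left(-25\right) \left(-1\right) = 73 \left(-25\right) \left(-1\right) = \left(-1825\right) \left(-1\right) = 1825$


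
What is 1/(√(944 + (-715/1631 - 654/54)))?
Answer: 3*√22300274822/13672762 ≈ 0.032766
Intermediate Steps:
1/(√(944 + (-715/1631 - 654/54))) = 1/(√(944 + (-715*1/1631 - 654*1/54))) = 1/(√(944 + (-715/1631 - 109/9))) = 1/(√(944 - 184214/14679)) = 1/(√(13672762/14679)) = 1/(√22300274822/4893) = 3*√22300274822/13672762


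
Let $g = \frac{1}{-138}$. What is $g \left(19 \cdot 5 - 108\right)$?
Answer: $\frac{13}{138} \approx 0.094203$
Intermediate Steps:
$g = - \frac{1}{138} \approx -0.0072464$
$g \left(19 \cdot 5 - 108\right) = - \frac{19 \cdot 5 - 108}{138} = - \frac{95 - 108}{138} = \left(- \frac{1}{138}\right) \left(-13\right) = \frac{13}{138}$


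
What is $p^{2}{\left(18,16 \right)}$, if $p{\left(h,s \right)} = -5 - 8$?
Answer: $169$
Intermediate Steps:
$p{\left(h,s \right)} = -13$
$p^{2}{\left(18,16 \right)} = \left(-13\right)^{2} = 169$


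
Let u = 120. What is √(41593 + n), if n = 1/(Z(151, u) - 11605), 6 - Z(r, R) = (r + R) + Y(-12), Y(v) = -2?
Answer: √1464587520141/5934 ≈ 203.94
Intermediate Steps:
Z(r, R) = 8 - R - r (Z(r, R) = 6 - ((r + R) - 2) = 6 - ((R + r) - 2) = 6 - (-2 + R + r) = 6 + (2 - R - r) = 8 - R - r)
n = -1/11868 (n = 1/((8 - 1*120 - 1*151) - 11605) = 1/((8 - 120 - 151) - 11605) = 1/(-263 - 11605) = 1/(-11868) = -1/11868 ≈ -8.4260e-5)
√(41593 + n) = √(41593 - 1/11868) = √(493625723/11868) = √1464587520141/5934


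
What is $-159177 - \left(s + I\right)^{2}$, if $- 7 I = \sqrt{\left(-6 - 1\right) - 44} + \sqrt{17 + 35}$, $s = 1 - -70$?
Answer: $-159177 - \frac{\left(-497 + 2 \sqrt{13} + i \sqrt{51}\right)^{2}}{49} \approx -1.6407 \cdot 10^{5} + 142.77 i$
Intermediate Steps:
$s = 71$ ($s = 1 + 70 = 71$)
$I = - \frac{2 \sqrt{13}}{7} - \frac{i \sqrt{51}}{7}$ ($I = - \frac{\sqrt{\left(-6 - 1\right) - 44} + \sqrt{17 + 35}}{7} = - \frac{\sqrt{-7 - 44} + \sqrt{52}}{7} = - \frac{\sqrt{-51} + 2 \sqrt{13}}{7} = - \frac{i \sqrt{51} + 2 \sqrt{13}}{7} = - \frac{2 \sqrt{13} + i \sqrt{51}}{7} = - \frac{2 \sqrt{13}}{7} - \frac{i \sqrt{51}}{7} \approx -1.0302 - 1.0202 i$)
$-159177 - \left(s + I\right)^{2} = -159177 - \left(71 - \left(\frac{2 \sqrt{13}}{7} + \frac{i \sqrt{51}}{7}\right)\right)^{2} = -159177 - \left(71 - \frac{2 \sqrt{13}}{7} - \frac{i \sqrt{51}}{7}\right)^{2}$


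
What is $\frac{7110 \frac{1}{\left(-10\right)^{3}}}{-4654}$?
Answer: $\frac{711}{465400} \approx 0.0015277$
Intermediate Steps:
$\frac{7110 \frac{1}{\left(-10\right)^{3}}}{-4654} = \frac{7110}{-1000} \left(- \frac{1}{4654}\right) = 7110 \left(- \frac{1}{1000}\right) \left(- \frac{1}{4654}\right) = \left(- \frac{711}{100}\right) \left(- \frac{1}{4654}\right) = \frac{711}{465400}$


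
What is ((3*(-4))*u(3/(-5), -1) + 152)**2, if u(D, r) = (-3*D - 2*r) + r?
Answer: 350464/25 ≈ 14019.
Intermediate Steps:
u(D, r) = -r - 3*D
((3*(-4))*u(3/(-5), -1) + 152)**2 = ((3*(-4))*(-1*(-1) - 9/(-5)) + 152)**2 = (-12*(1 - 9*(-1)/5) + 152)**2 = (-12*(1 - 3*(-3/5)) + 152)**2 = (-12*(1 + 9/5) + 152)**2 = (-12*14/5 + 152)**2 = (-168/5 + 152)**2 = (592/5)**2 = 350464/25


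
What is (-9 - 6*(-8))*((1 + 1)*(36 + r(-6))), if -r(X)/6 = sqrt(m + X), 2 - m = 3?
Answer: 2808 - 468*I*sqrt(7) ≈ 2808.0 - 1238.2*I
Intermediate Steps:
m = -1 (m = 2 - 1*3 = 2 - 3 = -1)
r(X) = -6*sqrt(-1 + X)
(-9 - 6*(-8))*((1 + 1)*(36 + r(-6))) = (-9 - 6*(-8))*((1 + 1)*(36 - 6*sqrt(-1 - 6))) = (-9 + 48)*(2*(36 - 6*I*sqrt(7))) = 39*(2*(36 - 6*I*sqrt(7))) = 39*(72 - 12*I*sqrt(7)) = 2808 - 468*I*sqrt(7)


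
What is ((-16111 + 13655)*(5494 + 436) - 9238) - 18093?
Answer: -14591411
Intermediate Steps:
((-16111 + 13655)*(5494 + 436) - 9238) - 18093 = (-2456*5930 - 9238) - 18093 = (-14564080 - 9238) - 18093 = -14573318 - 18093 = -14591411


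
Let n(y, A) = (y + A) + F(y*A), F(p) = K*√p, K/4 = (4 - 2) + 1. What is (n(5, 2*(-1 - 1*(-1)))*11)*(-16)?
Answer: -880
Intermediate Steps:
K = 12 (K = 4*((4 - 2) + 1) = 4*(2 + 1) = 4*3 = 12)
F(p) = 12*√p
n(y, A) = A + y + 12*√(A*y) (n(y, A) = (y + A) + 12*√(y*A) = (A + y) + 12*√(A*y) = A + y + 12*√(A*y))
(n(5, 2*(-1 - 1*(-1)))*11)*(-16) = ((2*(-1 - 1*(-1)) + 5 + 12*√((2*(-1 - 1*(-1)))*5))*11)*(-16) = ((2*(-1 + 1) + 5 + 12*√((2*(-1 + 1))*5))*11)*(-16) = ((2*0 + 5 + 12*√((2*0)*5))*11)*(-16) = ((0 + 5 + 12*√(0*5))*11)*(-16) = ((0 + 5 + 12*√0)*11)*(-16) = ((0 + 5 + 12*0)*11)*(-16) = ((0 + 5 + 0)*11)*(-16) = (5*11)*(-16) = 55*(-16) = -880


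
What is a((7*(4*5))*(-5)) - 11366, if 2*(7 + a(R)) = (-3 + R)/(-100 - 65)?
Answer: -3752387/330 ≈ -11371.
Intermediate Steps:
a(R) = -769/110 - R/330 (a(R) = -7 + ((-3 + R)/(-100 - 65))/2 = -7 + ((-3 + R)/(-165))/2 = -7 + ((-3 + R)*(-1/165))/2 = -7 + (1/55 - R/165)/2 = -7 + (1/110 - R/330) = -769/110 - R/330)
a((7*(4*5))*(-5)) - 11366 = (-769/110 - 7*(4*5)*(-5)/330) - 11366 = (-769/110 - 7*20*(-5)/330) - 11366 = (-769/110 - 14*(-5)/33) - 11366 = (-769/110 - 1/330*(-700)) - 11366 = (-769/110 + 70/33) - 11366 = -1607/330 - 11366 = -3752387/330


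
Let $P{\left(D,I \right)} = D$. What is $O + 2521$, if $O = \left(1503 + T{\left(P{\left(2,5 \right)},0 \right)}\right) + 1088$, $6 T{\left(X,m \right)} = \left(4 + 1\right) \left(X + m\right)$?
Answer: $\frac{15341}{3} \approx 5113.7$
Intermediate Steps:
$T{\left(X,m \right)} = \frac{5 X}{6} + \frac{5 m}{6}$ ($T{\left(X,m \right)} = \frac{\left(4 + 1\right) \left(X + m\right)}{6} = \frac{5 \left(X + m\right)}{6} = \frac{5 X + 5 m}{6} = \frac{5 X}{6} + \frac{5 m}{6}$)
$O = \frac{7778}{3}$ ($O = \left(1503 + \left(\frac{5}{6} \cdot 2 + \frac{5}{6} \cdot 0\right)\right) + 1088 = \left(1503 + \left(\frac{5}{3} + 0\right)\right) + 1088 = \left(1503 + \frac{5}{3}\right) + 1088 = \frac{4514}{3} + 1088 = \frac{7778}{3} \approx 2592.7$)
$O + 2521 = \frac{7778}{3} + 2521 = \frac{15341}{3}$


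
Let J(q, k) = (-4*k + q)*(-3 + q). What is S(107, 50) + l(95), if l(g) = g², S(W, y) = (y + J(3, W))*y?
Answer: 11525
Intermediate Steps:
J(q, k) = (-3 + q)*(q - 4*k) (J(q, k) = (q - 4*k)*(-3 + q) = (-3 + q)*(q - 4*k))
S(W, y) = y² (S(W, y) = (y + (3² - 3*3 + 12*W - 4*W*3))*y = (y + (9 - 9 + 12*W - 12*W))*y = (y + 0)*y = y*y = y²)
S(107, 50) + l(95) = 50² + 95² = 2500 + 9025 = 11525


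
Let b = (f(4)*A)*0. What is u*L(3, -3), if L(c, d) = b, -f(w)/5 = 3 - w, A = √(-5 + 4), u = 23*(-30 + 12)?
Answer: 0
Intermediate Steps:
u = -414 (u = 23*(-18) = -414)
A = I (A = √(-1) = I ≈ 1.0*I)
f(w) = -15 + 5*w (f(w) = -5*(3 - w) = -15 + 5*w)
b = 0 (b = ((-15 + 5*4)*I)*0 = ((-15 + 20)*I)*0 = (5*I)*0 = 0)
L(c, d) = 0
u*L(3, -3) = -414*0 = 0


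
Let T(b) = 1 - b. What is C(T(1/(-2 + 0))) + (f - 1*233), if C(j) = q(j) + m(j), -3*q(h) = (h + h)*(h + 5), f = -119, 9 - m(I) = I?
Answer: -351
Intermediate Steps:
m(I) = 9 - I
q(h) = -2*h*(5 + h)/3 (q(h) = -(h + h)*(h + 5)/3 = -2*h*(5 + h)/3)
C(j) = 9 - j - 2*j*(5 + j)/3 (C(j) = -2*j*(5 + j)/3 + (9 - j) = 9 - j - 2*j*(5 + j)/3)
C(T(1/(-2 + 0))) + (f - 1*233) = (9 - 13*(1 - 1/(-2 + 0))/3 - 2*(1 - 1/(-2 + 0))²/3) + (-119 - 1*233) = (9 - 13*(1 - 1/(-2))/3 - 2*(1 - 1/(-2))²/3) + (-119 - 233) = (9 - 13*(1 - 1*(-½))/3 - 2*(1 - 1*(-½))²/3) - 352 = (9 - 13*(1 + ½)/3 - 2*(1 + ½)²/3) - 352 = (9 - 13/3*3/2 - 2*(3/2)²/3) - 352 = (9 - 13/2 - ⅔*9/4) - 352 = (9 - 13/2 - 3/2) - 352 = 1 - 352 = -351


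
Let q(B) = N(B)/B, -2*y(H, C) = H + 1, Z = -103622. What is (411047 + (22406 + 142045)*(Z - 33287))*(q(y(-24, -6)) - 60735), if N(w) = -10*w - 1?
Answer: 31455716518358944/23 ≈ 1.3676e+15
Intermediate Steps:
N(w) = -1 - 10*w
y(H, C) = -½ - H/2 (y(H, C) = -(H + 1)/2 = -(1 + H)/2 = -½ - H/2)
q(B) = (-1 - 10*B)/B
(411047 + (22406 + 142045)*(Z - 33287))*(q(y(-24, -6)) - 60735) = (411047 + (22406 + 142045)*(-103622 - 33287))*((-10 - 1/(-½ - ½*(-24))) - 60735) = (411047 + 164451*(-136909))*((-10 - 1/(-½ + 12)) - 60735) = (411047 - 22514821959)*((-10 - 1/23/2) - 60735) = -22514410912*((-10 - 1*2/23) - 60735) = -22514410912*((-10 - 2/23) - 60735) = -22514410912*(-232/23 - 60735) = -22514410912*(-1397137/23) = 31455716518358944/23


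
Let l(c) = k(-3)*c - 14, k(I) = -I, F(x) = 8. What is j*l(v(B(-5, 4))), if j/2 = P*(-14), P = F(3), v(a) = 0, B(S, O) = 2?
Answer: 3136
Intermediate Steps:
P = 8
l(c) = -14 + 3*c (l(c) = (-1*(-3))*c - 14 = 3*c - 14 = -14 + 3*c)
j = -224 (j = 2*(8*(-14)) = 2*(-112) = -224)
j*l(v(B(-5, 4))) = -224*(-14 + 3*0) = -224*(-14 + 0) = -224*(-14) = 3136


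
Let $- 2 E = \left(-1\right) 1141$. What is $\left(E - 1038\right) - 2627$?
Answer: $- \frac{6189}{2} \approx -3094.5$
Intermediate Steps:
$E = \frac{1141}{2}$ ($E = - \frac{\left(-1\right) 1141}{2} = \left(- \frac{1}{2}\right) \left(-1141\right) = \frac{1141}{2} \approx 570.5$)
$\left(E - 1038\right) - 2627 = \left(\frac{1141}{2} - 1038\right) - 2627 = - \frac{935}{2} - 2627 = - \frac{6189}{2}$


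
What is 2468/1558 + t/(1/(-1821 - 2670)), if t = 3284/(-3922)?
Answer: 5746938812/1527619 ≈ 3762.0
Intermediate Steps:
t = -1642/1961 (t = 3284*(-1/3922) = -1642/1961 ≈ -0.83733)
2468/1558 + t/(1/(-1821 - 2670)) = 2468/1558 - 1642/(1961*(1/(-1821 - 2670))) = 2468*(1/1558) - 1642/(1961*(1/(-4491))) = 1234/779 - 1642/(1961*(-1/4491)) = 1234/779 - 1642/1961*(-4491) = 1234/779 + 7374222/1961 = 5746938812/1527619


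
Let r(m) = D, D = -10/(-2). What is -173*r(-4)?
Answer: -865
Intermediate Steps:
D = 5 (D = -10*(-1)/2 = -1*(-5) = 5)
r(m) = 5
-173*r(-4) = -173*5 = -865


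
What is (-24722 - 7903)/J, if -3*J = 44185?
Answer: 19575/8837 ≈ 2.2151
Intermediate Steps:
J = -44185/3 (J = -⅓*44185 = -44185/3 ≈ -14728.)
(-24722 - 7903)/J = (-24722 - 7903)/(-44185/3) = -32625*(-3/44185) = 19575/8837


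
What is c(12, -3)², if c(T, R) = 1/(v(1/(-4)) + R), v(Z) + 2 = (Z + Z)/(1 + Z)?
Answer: 9/289 ≈ 0.031142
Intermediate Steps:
v(Z) = -2 + 2*Z/(1 + Z) (v(Z) = -2 + (Z + Z)/(1 + Z) = -2 + (2*Z)/(1 + Z) = -2 + 2*Z/(1 + Z))
c(T, R) = 1/(-8/3 + R) (c(T, R) = 1/(-2/(1 + 1/(-4)) + R) = 1/(-2/(1 - ¼) + R) = 1/(-2/¾ + R) = 1/(-2*4/3 + R) = 1/(-8/3 + R))
c(12, -3)² = (3/(-8 + 3*(-3)))² = (3/(-8 - 9))² = (3/(-17))² = (3*(-1/17))² = (-3/17)² = 9/289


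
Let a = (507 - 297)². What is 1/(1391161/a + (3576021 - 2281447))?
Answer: 44100/57092104561 ≈ 7.7244e-7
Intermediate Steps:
a = 44100 (a = 210² = 44100)
1/(1391161/a + (3576021 - 2281447)) = 1/(1391161/44100 + (3576021 - 2281447)) = 1/(1391161*(1/44100) + 1294574) = 1/(1391161/44100 + 1294574) = 1/(57092104561/44100) = 44100/57092104561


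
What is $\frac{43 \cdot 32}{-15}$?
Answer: $- \frac{1376}{15} \approx -91.733$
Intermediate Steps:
$\frac{43 \cdot 32}{-15} = 1376 \left(- \frac{1}{15}\right) = - \frac{1376}{15}$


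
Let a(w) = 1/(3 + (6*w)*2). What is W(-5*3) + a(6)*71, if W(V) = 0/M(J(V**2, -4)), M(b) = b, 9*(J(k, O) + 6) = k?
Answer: 71/75 ≈ 0.94667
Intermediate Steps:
J(k, O) = -6 + k/9
W(V) = 0 (W(V) = 0/(-6 + V**2/9) = 0)
a(w) = 1/(3 + 12*w)
W(-5*3) + a(6)*71 = 0 + (1/(3*(1 + 4*6)))*71 = 0 + (1/(3*(1 + 24)))*71 = 0 + ((1/3)/25)*71 = 0 + ((1/3)*(1/25))*71 = 0 + (1/75)*71 = 0 + 71/75 = 71/75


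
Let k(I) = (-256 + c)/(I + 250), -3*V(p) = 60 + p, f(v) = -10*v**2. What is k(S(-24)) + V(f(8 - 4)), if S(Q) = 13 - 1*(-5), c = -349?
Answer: 24985/804 ≈ 31.076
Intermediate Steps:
V(p) = -20 - p/3 (V(p) = -(60 + p)/3 = -20 - p/3)
S(Q) = 18 (S(Q) = 13 + 5 = 18)
k(I) = -605/(250 + I) (k(I) = (-256 - 349)/(I + 250) = -605/(250 + I))
k(S(-24)) + V(f(8 - 4)) = -605/(250 + 18) + (-20 - (-10)*(8 - 4)**2/3) = -605/268 + (-20 - (-10)*4**2/3) = -605*1/268 + (-20 - (-10)*16/3) = -605/268 + (-20 - 1/3*(-160)) = -605/268 + (-20 + 160/3) = -605/268 + 100/3 = 24985/804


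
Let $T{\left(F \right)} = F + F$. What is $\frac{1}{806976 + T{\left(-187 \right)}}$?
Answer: $\frac{1}{806602} \approx 1.2398 \cdot 10^{-6}$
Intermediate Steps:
$T{\left(F \right)} = 2 F$
$\frac{1}{806976 + T{\left(-187 \right)}} = \frac{1}{806976 + 2 \left(-187\right)} = \frac{1}{806976 - 374} = \frac{1}{806602}$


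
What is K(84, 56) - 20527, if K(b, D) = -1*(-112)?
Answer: -20415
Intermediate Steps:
K(b, D) = 112
K(84, 56) - 20527 = 112 - 20527 = -20415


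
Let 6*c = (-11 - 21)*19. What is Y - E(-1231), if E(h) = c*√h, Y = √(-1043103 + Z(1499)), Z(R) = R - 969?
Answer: I*(21*√21277 + 304*√1231)/3 ≈ 4576.4*I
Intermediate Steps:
c = -304/3 (c = ((-11 - 21)*19)/6 = (-32*19)/6 = (⅙)*(-608) = -304/3 ≈ -101.33)
Z(R) = -969 + R
Y = 7*I*√21277 (Y = √(-1043103 + (-969 + 1499)) = √(-1043103 + 530) = √(-1042573) = 7*I*√21277 ≈ 1021.1*I)
E(h) = -304*√h/3
Y - E(-1231) = 7*I*√21277 - (-304)*√(-1231)/3 = 7*I*√21277 - (-304)*I*√1231/3 = 7*I*√21277 + 304*I*√1231/3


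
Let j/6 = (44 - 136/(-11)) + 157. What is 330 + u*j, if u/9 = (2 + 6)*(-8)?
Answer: -8107602/11 ≈ -7.3706e+5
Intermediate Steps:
u = -576 (u = 9*((2 + 6)*(-8)) = 9*(8*(-8)) = 9*(-64) = -576)
j = 14082/11 (j = 6*((44 - 136/(-11)) + 157) = 6*((44 - 136*(-1/11)) + 157) = 6*((44 + 136/11) + 157) = 6*(620/11 + 157) = 6*(2347/11) = 14082/11 ≈ 1280.2)
330 + u*j = 330 - 576*14082/11 = 330 - 8111232/11 = -8107602/11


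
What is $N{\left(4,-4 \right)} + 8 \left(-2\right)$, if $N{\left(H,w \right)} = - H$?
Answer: $-20$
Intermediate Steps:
$N{\left(4,-4 \right)} + 8 \left(-2\right) = \left(-1\right) 4 + 8 \left(-2\right) = -4 - 16 = -20$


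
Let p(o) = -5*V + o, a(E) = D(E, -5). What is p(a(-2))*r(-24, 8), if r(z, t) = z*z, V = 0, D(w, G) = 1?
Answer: 576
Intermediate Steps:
a(E) = 1
r(z, t) = z²
p(o) = o (p(o) = -5*0 + o = 0 + o = o)
p(a(-2))*r(-24, 8) = 1*(-24)² = 1*576 = 576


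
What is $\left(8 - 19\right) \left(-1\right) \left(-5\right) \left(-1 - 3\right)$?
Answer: $220$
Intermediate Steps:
$\left(8 - 19\right) \left(-1\right) \left(-5\right) \left(-1 - 3\right) = - 11 \cdot 5 \left(-4\right) = \left(-11\right) \left(-20\right) = 220$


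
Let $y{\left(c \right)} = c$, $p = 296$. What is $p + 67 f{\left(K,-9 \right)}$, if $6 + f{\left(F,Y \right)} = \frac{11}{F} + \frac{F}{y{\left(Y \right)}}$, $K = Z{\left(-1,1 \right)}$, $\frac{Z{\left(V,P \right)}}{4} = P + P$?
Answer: $- \frac{5287}{72} \approx -73.431$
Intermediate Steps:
$Z{\left(V,P \right)} = 8 P$ ($Z{\left(V,P \right)} = 4 \left(P + P\right) = 4 \cdot 2 P = 8 P$)
$K = 8$ ($K = 8 \cdot 1 = 8$)
$f{\left(F,Y \right)} = -6 + \frac{11}{F} + \frac{F}{Y}$ ($f{\left(F,Y \right)} = -6 + \left(\frac{11}{F} + \frac{F}{Y}\right) = -6 + \frac{11}{F} + \frac{F}{Y}$)
$p + 67 f{\left(K,-9 \right)} = 296 + 67 \left(-6 + \frac{11}{8} + \frac{8}{-9}\right) = 296 + 67 \left(-6 + 11 \cdot \frac{1}{8} + 8 \left(- \frac{1}{9}\right)\right) = 296 + 67 \left(-6 + \frac{11}{8} - \frac{8}{9}\right) = 296 + 67 \left(- \frac{397}{72}\right) = 296 - \frac{26599}{72} = - \frac{5287}{72}$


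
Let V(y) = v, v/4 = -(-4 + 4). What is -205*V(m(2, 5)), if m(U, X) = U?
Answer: 0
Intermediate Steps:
v = 0 (v = 4*(-(-4 + 4)) = 4*(-1*0) = 4*0 = 0)
V(y) = 0
-205*V(m(2, 5)) = -205*0 = 0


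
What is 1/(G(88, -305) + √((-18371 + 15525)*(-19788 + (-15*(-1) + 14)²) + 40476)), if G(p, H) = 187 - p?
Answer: -99/53953837 + √53963638/53953837 ≈ 0.00013432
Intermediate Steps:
1/(G(88, -305) + √((-18371 + 15525)*(-19788 + (-15*(-1) + 14)²) + 40476)) = 1/((187 - 1*88) + √((-18371 + 15525)*(-19788 + (-15*(-1) + 14)²) + 40476)) = 1/((187 - 88) + √(-2846*(-19788 + (15 + 14)²) + 40476)) = 1/(99 + √(-2846*(-19788 + 29²) + 40476)) = 1/(99 + √(-2846*(-19788 + 841) + 40476)) = 1/(99 + √(-2846*(-18947) + 40476)) = 1/(99 + √(53923162 + 40476)) = 1/(99 + √53963638)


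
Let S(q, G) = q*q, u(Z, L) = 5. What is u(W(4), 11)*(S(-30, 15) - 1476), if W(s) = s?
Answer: -2880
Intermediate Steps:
S(q, G) = q²
u(W(4), 11)*(S(-30, 15) - 1476) = 5*((-30)² - 1476) = 5*(900 - 1476) = 5*(-576) = -2880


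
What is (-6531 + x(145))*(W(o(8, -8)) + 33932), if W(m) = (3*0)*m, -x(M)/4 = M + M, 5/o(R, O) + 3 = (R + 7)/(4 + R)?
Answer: -260971012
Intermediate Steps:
o(R, O) = 5/(-3 + (7 + R)/(4 + R)) (o(R, O) = 5/(-3 + (R + 7)/(4 + R)) = 5/(-3 + (7 + R)/(4 + R)))
x(M) = -8*M (x(M) = -4*(M + M) = -8*M)
W(m) = 0 (W(m) = 0*m = 0)
(-6531 + x(145))*(W(o(8, -8)) + 33932) = (-6531 - 8*145)*(0 + 33932) = (-6531 - 1160)*33932 = -7691*33932 = -260971012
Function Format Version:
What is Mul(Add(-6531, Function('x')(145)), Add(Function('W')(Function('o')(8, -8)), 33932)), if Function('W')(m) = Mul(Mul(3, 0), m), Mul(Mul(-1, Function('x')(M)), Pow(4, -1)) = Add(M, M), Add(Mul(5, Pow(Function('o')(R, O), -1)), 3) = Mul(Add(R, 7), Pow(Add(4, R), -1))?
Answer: -260971012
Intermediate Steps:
Function('o')(R, O) = Mul(5, Pow(Add(-3, Mul(Pow(Add(4, R), -1), Add(7, R))), -1)) (Function('o')(R, O) = Mul(5, Pow(Add(-3, Mul(Add(R, 7), Pow(Add(4, R), -1))), -1)) = Mul(5, Pow(Add(-3, Mul(Add(7, R), Pow(Add(4, R), -1))), -1)) = Mul(5, Pow(Add(-3, Mul(Pow(Add(4, R), -1), Add(7, R))), -1)))
Function('x')(M) = Mul(-8, M) (Function('x')(M) = Mul(-4, Add(M, M)) = Mul(-4, Mul(2, M)) = Mul(-8, M))
Function('W')(m) = 0 (Function('W')(m) = Mul(0, m) = 0)
Mul(Add(-6531, Function('x')(145)), Add(Function('W')(Function('o')(8, -8)), 33932)) = Mul(Add(-6531, Mul(-8, 145)), Add(0, 33932)) = Mul(Add(-6531, -1160), 33932) = Mul(-7691, 33932) = -260971012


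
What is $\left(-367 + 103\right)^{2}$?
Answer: $69696$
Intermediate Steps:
$\left(-367 + 103\right)^{2} = \left(-264\right)^{2} = 69696$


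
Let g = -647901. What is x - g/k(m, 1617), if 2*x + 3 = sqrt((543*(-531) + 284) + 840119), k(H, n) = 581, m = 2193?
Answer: 1294059/1162 + sqrt(552070)/2 ≈ 1485.2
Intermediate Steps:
x = -3/2 + sqrt(552070)/2 (x = -3/2 + sqrt((543*(-531) + 284) + 840119)/2 = -3/2 + sqrt((-288333 + 284) + 840119)/2 = -3/2 + sqrt(-288049 + 840119)/2 = -3/2 + sqrt(552070)/2 ≈ 370.01)
x - g/k(m, 1617) = (-3/2 + sqrt(552070)/2) - (-647901)/581 = (-3/2 + sqrt(552070)/2) - 1*(-647901/581) = (-3/2 + sqrt(552070)/2) + 647901/581 = 1294059/1162 + sqrt(552070)/2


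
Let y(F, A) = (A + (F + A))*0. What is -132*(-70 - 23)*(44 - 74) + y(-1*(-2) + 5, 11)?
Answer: -368280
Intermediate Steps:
y(F, A) = 0 (y(F, A) = (A + (A + F))*0 = (F + 2*A)*0 = 0)
-132*(-70 - 23)*(44 - 74) + y(-1*(-2) + 5, 11) = -132*(-70 - 23)*(44 - 74) + 0 = -(-12276)*(-30) + 0 = -132*2790 + 0 = -368280 + 0 = -368280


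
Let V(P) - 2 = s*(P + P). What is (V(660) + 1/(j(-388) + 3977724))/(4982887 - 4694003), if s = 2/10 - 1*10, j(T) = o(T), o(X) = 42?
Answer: -51448425443/1149112953144 ≈ -0.044772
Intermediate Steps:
j(T) = 42
s = -49/5 (s = 2*(⅒) - 10 = ⅕ - 10 = -49/5 ≈ -9.8000)
V(P) = 2 - 98*P/5 (V(P) = 2 - 49*(P + P)/5 = 2 - 98*P/5)
(V(660) + 1/(j(-388) + 3977724))/(4982887 - 4694003) = ((2 - 98/5*660) + 1/(42 + 3977724))/(4982887 - 4694003) = ((2 - 12936) + 1/3977766)/288884 = (-12934 + 1/3977766)*(1/288884) = -51448425443/3977766*1/288884 = -51448425443/1149112953144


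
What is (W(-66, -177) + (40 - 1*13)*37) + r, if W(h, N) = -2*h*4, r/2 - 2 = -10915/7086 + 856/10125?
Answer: 18272307622/11957625 ≈ 1528.1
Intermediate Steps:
r = 13014247/11957625 (r = 4 + 2*(-10915/7086 + 856/10125) = 4 + 2*(-34816253/23915250) = 4 - 34816253/11957625 = 13014247/11957625 ≈ 1.0884)
W(h, N) = -8*h
(W(-66, -177) + (40 - 1*13)*37) + r = (-8*(-66) + (40 - 1*13)*37) + 13014247/11957625 = (528 + (40 - 13)*37) + 13014247/11957625 = (528 + 27*37) + 13014247/11957625 = (528 + 999) + 13014247/11957625 = 1527 + 13014247/11957625 = 18272307622/11957625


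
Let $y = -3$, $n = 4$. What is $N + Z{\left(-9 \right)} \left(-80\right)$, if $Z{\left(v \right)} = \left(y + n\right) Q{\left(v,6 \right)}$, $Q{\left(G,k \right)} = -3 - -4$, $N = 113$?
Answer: $33$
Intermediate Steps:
$Q{\left(G,k \right)} = 1$ ($Q{\left(G,k \right)} = -3 + 4 = 1$)
$Z{\left(v \right)} = 1$ ($Z{\left(v \right)} = \left(-3 + 4\right) 1 = 1 \cdot 1 = 1$)
$N + Z{\left(-9 \right)} \left(-80\right) = 113 + 1 \left(-80\right) = 113 - 80 = 33$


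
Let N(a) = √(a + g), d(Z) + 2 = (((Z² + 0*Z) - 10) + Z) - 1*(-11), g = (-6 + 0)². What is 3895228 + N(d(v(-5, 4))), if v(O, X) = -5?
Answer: 3895228 + √55 ≈ 3.8952e+6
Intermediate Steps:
g = 36 (g = (-6)² = 36)
d(Z) = -1 + Z + Z² (d(Z) = -2 + ((((Z² + 0*Z) - 10) + Z) - 1*(-11)) = -2 + ((((Z² + 0) - 10) + Z) + 11) = -2 + (((Z² - 10) + Z) + 11) = -2 + (((-10 + Z²) + Z) + 11) = -2 + ((-10 + Z + Z²) + 11) = -2 + (1 + Z + Z²) = -1 + Z + Z²)
N(a) = √(36 + a) (N(a) = √(a + 36) = √(36 + a))
3895228 + N(d(v(-5, 4))) = 3895228 + √(36 + (-1 - 5 + (-5)²)) = 3895228 + √(36 + (-1 - 5 + 25)) = 3895228 + √(36 + 19) = 3895228 + √55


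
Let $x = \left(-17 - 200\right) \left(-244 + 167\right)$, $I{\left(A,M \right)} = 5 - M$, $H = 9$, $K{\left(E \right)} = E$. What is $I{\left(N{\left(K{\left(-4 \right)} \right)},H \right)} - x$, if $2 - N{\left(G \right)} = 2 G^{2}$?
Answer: $-16713$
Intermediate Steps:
$N{\left(G \right)} = 2 - 2 G^{2}$
$x = 16709$ ($x = \left(-217\right) \left(-77\right) = 16709$)
$I{\left(N{\left(K{\left(-4 \right)} \right)},H \right)} - x = \left(5 - 9\right) - 16709 = -4 - 16709 = -16713$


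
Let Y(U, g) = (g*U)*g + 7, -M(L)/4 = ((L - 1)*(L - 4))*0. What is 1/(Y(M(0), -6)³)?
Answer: 1/343 ≈ 0.0029155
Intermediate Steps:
M(L) = 0 (M(L) = -4*(L - 1)*(L - 4)*0 = -4*(-1 + L)*(-4 + L)*0 = -4*0 = 0)
Y(U, g) = 7 + U*g² (Y(U, g) = (U*g)*g + 7 = U*g² + 7 = 7 + U*g²)
1/(Y(M(0), -6)³) = 1/((7 + 0*(-6)²)³) = 1/((7 + 0*36)³) = 1/((7 + 0)³) = 1/(7³) = 1/343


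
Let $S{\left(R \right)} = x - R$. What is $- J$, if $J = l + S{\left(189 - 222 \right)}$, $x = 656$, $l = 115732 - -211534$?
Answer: $-327955$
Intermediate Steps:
$l = 327266$ ($l = 115732 + 211534 = 327266$)
$S{\left(R \right)} = 656 - R$
$J = 327955$ ($J = 327266 + \left(656 - \left(189 - 222\right)\right) = 327266 + \left(656 - -33\right) = 327266 + \left(656 + 33\right) = 327266 + 689 = 327955$)
$- J = \left(-1\right) 327955 = -327955$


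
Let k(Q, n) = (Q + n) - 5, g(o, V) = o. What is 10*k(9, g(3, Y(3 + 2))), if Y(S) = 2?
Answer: 70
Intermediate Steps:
k(Q, n) = -5 + Q + n
10*k(9, g(3, Y(3 + 2))) = 10*(-5 + 9 + 3) = 10*7 = 70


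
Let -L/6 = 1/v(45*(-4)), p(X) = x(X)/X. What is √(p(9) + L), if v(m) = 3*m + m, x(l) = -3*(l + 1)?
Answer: I*√1330/20 ≈ 1.8235*I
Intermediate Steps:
x(l) = -3 - 3*l (x(l) = -3*(1 + l) = -3 - 3*l)
v(m) = 4*m
p(X) = (-3 - 3*X)/X
L = 1/120 (L = -6/(4*(45*(-4))) = -6/(4*(-180)) = -6/(-720) = -6*(-1/720) = 1/120 ≈ 0.0083333)
√(p(9) + L) = √((-3 - 3/9) + 1/120) = √((-3 - 3*⅑) + 1/120) = √((-3 - ⅓) + 1/120) = √(-10/3 + 1/120) = √(-133/40) = I*√1330/20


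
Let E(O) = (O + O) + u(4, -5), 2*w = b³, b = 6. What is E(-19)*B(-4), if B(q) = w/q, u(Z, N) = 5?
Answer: 891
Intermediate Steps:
w = 108 (w = (½)*6³ = (½)*216 = 108)
E(O) = 5 + 2*O (E(O) = (O + O) + 5 = 2*O + 5 = 5 + 2*O)
B(q) = 108/q
E(-19)*B(-4) = (5 + 2*(-19))*(108/(-4)) = (5 - 38)*(108*(-¼)) = -33*(-27) = 891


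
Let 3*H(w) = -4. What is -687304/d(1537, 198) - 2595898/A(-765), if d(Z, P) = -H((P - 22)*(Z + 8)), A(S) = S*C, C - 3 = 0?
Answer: -1180426112/2295 ≈ -5.1435e+5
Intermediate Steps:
H(w) = -4/3 (H(w) = (1/3)*(-4) = -4/3)
C = 3 (C = 3 + 0 = 3)
A(S) = 3*S (A(S) = S*3 = 3*S)
d(Z, P) = 4/3 (d(Z, P) = -1*(-4/3) = 4/3)
-687304/d(1537, 198) - 2595898/A(-765) = -687304/4/3 - 2595898/(3*(-765)) = -687304*3/4 - 2595898/(-2295) = -515478 - 2595898*(-1/2295) = -515478 + 2595898/2295 = -1180426112/2295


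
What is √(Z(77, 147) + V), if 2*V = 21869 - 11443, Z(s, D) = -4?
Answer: √5209 ≈ 72.173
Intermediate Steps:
V = 5213 (V = (21869 - 11443)/2 = (½)*10426 = 5213)
√(Z(77, 147) + V) = √(-4 + 5213) = √5209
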